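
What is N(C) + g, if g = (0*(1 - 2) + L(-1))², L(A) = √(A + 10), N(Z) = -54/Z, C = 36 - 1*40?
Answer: 45/2 ≈ 22.500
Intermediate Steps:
C = -4 (C = 36 - 40 = -4)
L(A) = √(10 + A)
g = 9 (g = (0*(1 - 2) + √(10 - 1))² = (0*(-1) + √9)² = (0 + 3)² = 3² = 9)
N(C) + g = -54/(-4) + 9 = -54*(-¼) + 9 = 27/2 + 9 = 45/2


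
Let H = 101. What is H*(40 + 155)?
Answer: 19695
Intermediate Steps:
H*(40 + 155) = 101*(40 + 155) = 101*195 = 19695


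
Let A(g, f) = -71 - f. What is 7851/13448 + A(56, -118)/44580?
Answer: 87657409/149877960 ≈ 0.58486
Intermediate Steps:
7851/13448 + A(56, -118)/44580 = 7851/13448 + (-71 - 1*(-118))/44580 = 7851*(1/13448) + (-71 + 118)*(1/44580) = 7851/13448 + 47*(1/44580) = 7851/13448 + 47/44580 = 87657409/149877960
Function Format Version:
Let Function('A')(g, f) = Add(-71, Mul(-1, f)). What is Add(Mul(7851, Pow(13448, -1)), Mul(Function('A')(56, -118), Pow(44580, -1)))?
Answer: Rational(87657409, 149877960) ≈ 0.58486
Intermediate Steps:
Add(Mul(7851, Pow(13448, -1)), Mul(Function('A')(56, -118), Pow(44580, -1))) = Add(Mul(7851, Pow(13448, -1)), Mul(Add(-71, Mul(-1, -118)), Pow(44580, -1))) = Add(Mul(7851, Rational(1, 13448)), Mul(Add(-71, 118), Rational(1, 44580))) = Add(Rational(7851, 13448), Mul(47, Rational(1, 44580))) = Add(Rational(7851, 13448), Rational(47, 44580)) = Rational(87657409, 149877960)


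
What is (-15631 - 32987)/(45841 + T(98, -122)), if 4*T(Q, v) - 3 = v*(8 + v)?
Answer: -194472/197275 ≈ -0.98579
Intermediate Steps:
T(Q, v) = ¾ + v*(8 + v)/4 (T(Q, v) = ¾ + (v*(8 + v))/4 = ¾ + v*(8 + v)/4)
(-15631 - 32987)/(45841 + T(98, -122)) = (-15631 - 32987)/(45841 + (¾ + 2*(-122) + (¼)*(-122)²)) = -48618/(45841 + (¾ - 244 + (¼)*14884)) = -48618/(45841 + (¾ - 244 + 3721)) = -48618/(45841 + 13911/4) = -48618/197275/4 = -48618*4/197275 = -194472/197275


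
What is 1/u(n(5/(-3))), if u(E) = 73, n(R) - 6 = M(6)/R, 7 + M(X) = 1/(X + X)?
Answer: 1/73 ≈ 0.013699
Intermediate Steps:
M(X) = -7 + 1/(2*X) (M(X) = -7 + 1/(X + X) = -7 + 1/(2*X))
n(R) = 6 - 83/(12*R) (n(R) = 6 + (-7 + (½)/6)/R = 6 + (-7 + (½)*(⅙))/R = 6 + (-7 + 1/12)/R = 6 - 83/(12*R))
1/u(n(5/(-3))) = 1/73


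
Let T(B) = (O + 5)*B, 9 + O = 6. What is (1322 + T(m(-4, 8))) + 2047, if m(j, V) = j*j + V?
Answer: 3417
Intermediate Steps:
m(j, V) = V + j**2 (m(j, V) = j**2 + V = V + j**2)
O = -3 (O = -9 + 6 = -3)
T(B) = 2*B (T(B) = (-3 + 5)*B = 2*B)
(1322 + T(m(-4, 8))) + 2047 = (1322 + 2*(8 + (-4)**2)) + 2047 = (1322 + 2*(8 + 16)) + 2047 = (1322 + 2*24) + 2047 = (1322 + 48) + 2047 = 1370 + 2047 = 3417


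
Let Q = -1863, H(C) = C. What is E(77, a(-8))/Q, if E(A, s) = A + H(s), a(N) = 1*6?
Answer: -83/1863 ≈ -0.044552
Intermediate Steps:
a(N) = 6
E(A, s) = A + s
E(77, a(-8))/Q = (77 + 6)/(-1863) = 83*(-1/1863) = -83/1863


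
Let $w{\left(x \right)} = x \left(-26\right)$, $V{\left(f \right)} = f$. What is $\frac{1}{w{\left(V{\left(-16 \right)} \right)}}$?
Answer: $\frac{1}{416} \approx 0.0024038$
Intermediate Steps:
$w{\left(x \right)} = - 26 x$
$\frac{1}{w{\left(V{\left(-16 \right)} \right)}} = \frac{1}{\left(-26\right) \left(-16\right)} = \frac{1}{416}$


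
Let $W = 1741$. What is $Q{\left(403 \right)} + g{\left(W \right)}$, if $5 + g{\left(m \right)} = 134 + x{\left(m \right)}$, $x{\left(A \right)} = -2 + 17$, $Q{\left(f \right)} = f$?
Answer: $547$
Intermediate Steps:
$x{\left(A \right)} = 15$
$g{\left(m \right)} = 144$ ($g{\left(m \right)} = -5 + \left(134 + 15\right) = -5 + 149 = 144$)
$Q{\left(403 \right)} + g{\left(W \right)} = 403 + 144 = 547$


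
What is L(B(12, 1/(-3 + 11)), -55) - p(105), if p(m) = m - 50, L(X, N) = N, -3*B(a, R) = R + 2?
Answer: -110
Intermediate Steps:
B(a, R) = -⅔ - R/3 (B(a, R) = -(R + 2)/3 = -(2 + R)/3 = -⅔ - R/3)
p(m) = -50 + m
L(B(12, 1/(-3 + 11)), -55) - p(105) = -55 - (-50 + 105) = -55 - 1*55 = -55 - 55 = -110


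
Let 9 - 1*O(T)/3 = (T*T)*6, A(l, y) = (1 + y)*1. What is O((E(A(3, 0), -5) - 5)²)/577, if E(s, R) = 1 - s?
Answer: -11223/577 ≈ -19.451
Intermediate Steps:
A(l, y) = 1 + y
O(T) = 27 - 18*T² (O(T) = 27 - 3*T*T*6 = 27 - 3*T²*6 = 27 - 18*T²)
O((E(A(3, 0), -5) - 5)²)/577 = (27 - 18*((1 - (1 + 0)) - 5)⁴)/577 = (27 - 18*((1 - 1*1) - 5)⁴)*(1/577) = (27 - 18*((1 - 1) - 5)⁴)*(1/577) = (27 - 18*(0 - 5)⁴)*(1/577) = (27 - 18*((-5)²)²)*(1/577) = (27 - 18*25²)*(1/577) = (27 - 18*625)*(1/577) = (27 - 11250)*(1/577) = -11223*1/577 = -11223/577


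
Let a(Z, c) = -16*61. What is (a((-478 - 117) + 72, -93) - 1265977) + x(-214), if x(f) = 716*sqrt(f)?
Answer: -1266953 + 716*I*sqrt(214) ≈ -1.267e+6 + 10474.0*I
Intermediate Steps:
a(Z, c) = -976
(a((-478 - 117) + 72, -93) - 1265977) + x(-214) = (-976 - 1265977) + 716*sqrt(-214) = -1266953 + 716*(I*sqrt(214)) = -1266953 + 716*I*sqrt(214)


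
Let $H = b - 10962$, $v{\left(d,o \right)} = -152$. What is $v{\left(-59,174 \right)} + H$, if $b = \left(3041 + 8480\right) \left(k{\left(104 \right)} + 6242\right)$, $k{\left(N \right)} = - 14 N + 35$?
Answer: $55531627$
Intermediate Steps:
$k{\left(N \right)} = 35 - 14 N$
$b = 55542741$ ($b = \left(3041 + 8480\right) \left(\left(35 - 1456\right) + 6242\right) = 11521 \left(\left(35 - 1456\right) + 6242\right) = 11521 \left(-1421 + 6242\right) = 11521 \cdot 4821 = 55542741$)
$H = 55531779$ ($H = 55542741 - 10962 = 55531779$)
$v{\left(-59,174 \right)} + H = -152 + 55531779 = 55531627$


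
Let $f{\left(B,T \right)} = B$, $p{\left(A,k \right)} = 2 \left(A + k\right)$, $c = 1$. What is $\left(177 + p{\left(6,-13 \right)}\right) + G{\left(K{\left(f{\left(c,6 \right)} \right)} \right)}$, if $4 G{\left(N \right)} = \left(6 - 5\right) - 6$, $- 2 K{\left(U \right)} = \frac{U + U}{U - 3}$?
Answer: $\frac{647}{4} \approx 161.75$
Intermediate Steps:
$p{\left(A,k \right)} = 2 A + 2 k$
$K{\left(U \right)} = - \frac{U}{-3 + U}$ ($K{\left(U \right)} = - \frac{\left(U + U\right) \frac{1}{U - 3}}{2} = - \frac{2 U \frac{1}{-3 + U}}{2} = - \frac{U}{-3 + U}$)
$G{\left(N \right)} = - \frac{5}{4}$ ($G{\left(N \right)} = \frac{\left(6 - 5\right) - 6}{4} = \frac{1 - 6}{4} = \frac{1}{4} \left(-5\right) = - \frac{5}{4}$)
$\left(177 + p{\left(6,-13 \right)}\right) + G{\left(K{\left(f{\left(c,6 \right)} \right)} \right)} = \left(177 + \left(2 \cdot 6 + 2 \left(-13\right)\right)\right) - \frac{5}{4} = \left(177 + \left(12 - 26\right)\right) - \frac{5}{4} = \left(177 - 14\right) - \frac{5}{4} = 163 - \frac{5}{4} = \frac{647}{4}$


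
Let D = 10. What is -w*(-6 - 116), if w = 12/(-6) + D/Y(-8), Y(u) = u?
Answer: -793/2 ≈ -396.50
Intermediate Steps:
w = -13/4 (w = 12/(-6) + 10/(-8) = 12*(-⅙) + 10*(-⅛) = -2 - 5/4 = -13/4 ≈ -3.2500)
-w*(-6 - 116) = -(-13)*(-6 - 116)/4 = -(-13)*(-122)/4 = -1*793/2 = -793/2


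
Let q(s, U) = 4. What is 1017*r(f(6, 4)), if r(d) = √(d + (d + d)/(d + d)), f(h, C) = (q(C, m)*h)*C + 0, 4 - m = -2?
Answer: 1017*√97 ≈ 10016.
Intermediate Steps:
m = 6 (m = 4 - 1*(-2) = 4 + 2 = 6)
f(h, C) = 4*C*h (f(h, C) = (4*h)*C + 0 = 4*C*h + 0 = 4*C*h)
r(d) = √(1 + d) (r(d) = √(d + (2*d)/((2*d))) = √(d + (2*d)*(1/(2*d))) = √(d + 1) = √(1 + d))
1017*r(f(6, 4)) = 1017*√(1 + 4*4*6) = 1017*√(1 + 96) = 1017*√97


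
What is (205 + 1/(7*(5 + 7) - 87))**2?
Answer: 376996/9 ≈ 41888.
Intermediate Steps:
(205 + 1/(7*(5 + 7) - 87))**2 = (205 + 1/(7*12 - 87))**2 = (205 + 1/(84 - 87))**2 = (205 + 1/(-3))**2 = (205 - 1/3)**2 = (614/3)**2 = 376996/9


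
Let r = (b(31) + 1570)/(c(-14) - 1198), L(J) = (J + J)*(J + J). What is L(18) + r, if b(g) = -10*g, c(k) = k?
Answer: 130791/101 ≈ 1295.0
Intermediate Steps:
L(J) = 4*J² (L(J) = (2*J)*(2*J) = 4*J²)
r = -105/101 (r = (-10*31 + 1570)/(-14 - 1198) = (-310 + 1570)/(-1212) = 1260*(-1/1212) = -105/101 ≈ -1.0396)
L(18) + r = 4*18² - 105/101 = 4*324 - 105/101 = 1296 - 105/101 = 130791/101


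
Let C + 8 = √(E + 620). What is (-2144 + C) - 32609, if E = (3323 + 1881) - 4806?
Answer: -34761 + √1018 ≈ -34729.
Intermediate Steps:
E = 398 (E = 5204 - 4806 = 398)
C = -8 + √1018 (C = -8 + √(398 + 620) = -8 + √1018 ≈ 23.906)
(-2144 + C) - 32609 = (-2144 + (-8 + √1018)) - 32609 = (-2152 + √1018) - 32609 = -34761 + √1018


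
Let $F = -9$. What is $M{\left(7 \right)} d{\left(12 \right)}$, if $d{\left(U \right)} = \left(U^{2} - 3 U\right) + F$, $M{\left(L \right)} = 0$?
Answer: $0$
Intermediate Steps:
$d{\left(U \right)} = -9 + U^{2} - 3 U$ ($d{\left(U \right)} = \left(U^{2} - 3 U\right) - 9 = -9 + U^{2} - 3 U$)
$M{\left(7 \right)} d{\left(12 \right)} = 0 \left(-9 + 12^{2} - 36\right) = 0 \left(-9 + 144 - 36\right) = 0 \cdot 99 = 0$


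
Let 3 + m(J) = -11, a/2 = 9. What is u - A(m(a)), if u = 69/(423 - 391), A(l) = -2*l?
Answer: -827/32 ≈ -25.844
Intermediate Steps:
a = 18 (a = 2*9 = 18)
m(J) = -14 (m(J) = -3 - 11 = -14)
u = 69/32 ≈ 2.1563
u - A(m(a)) = 69/32 - (-2)*(-14) = 69/32 - 1*28 = 69/32 - 28 = -827/32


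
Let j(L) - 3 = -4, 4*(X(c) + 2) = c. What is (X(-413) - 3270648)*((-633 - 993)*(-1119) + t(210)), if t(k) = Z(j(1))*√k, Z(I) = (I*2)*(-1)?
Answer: -11902231827711/2 - 13083013*√210/2 ≈ -5.9512e+12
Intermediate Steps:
X(c) = -2 + c/4
j(L) = -1 (j(L) = 3 - 4 = -1)
Z(I) = -2*I (Z(I) = (2*I)*(-1) = -2*I)
t(k) = 2*√k (t(k) = (-2*(-1))*√k = 2*√k)
(X(-413) - 3270648)*((-633 - 993)*(-1119) + t(210)) = ((-2 + (¼)*(-413)) - 3270648)*((-633 - 993)*(-1119) + 2*√210) = ((-2 - 413/4) - 3270648)*(-1626*(-1119) + 2*√210) = (-421/4 - 3270648)*(1819494 + 2*√210) = -13083013*(1819494 + 2*√210)/4 = -11902231827711/2 - 13083013*√210/2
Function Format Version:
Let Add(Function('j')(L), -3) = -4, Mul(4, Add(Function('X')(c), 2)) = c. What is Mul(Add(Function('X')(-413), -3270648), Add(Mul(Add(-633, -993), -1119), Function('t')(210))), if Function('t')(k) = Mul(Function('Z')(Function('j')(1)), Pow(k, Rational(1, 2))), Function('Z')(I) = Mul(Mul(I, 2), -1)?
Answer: Add(Rational(-11902231827711, 2), Mul(Rational(-13083013, 2), Pow(210, Rational(1, 2)))) ≈ -5.9512e+12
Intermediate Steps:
Function('X')(c) = Add(-2, Mul(Rational(1, 4), c))
Function('j')(L) = -1 (Function('j')(L) = Add(3, -4) = -1)
Function('Z')(I) = Mul(-2, I) (Function('Z')(I) = Mul(Mul(2, I), -1) = Mul(-2, I))
Function('t')(k) = Mul(2, Pow(k, Rational(1, 2))) (Function('t')(k) = Mul(Mul(-2, -1), Pow(k, Rational(1, 2))) = Mul(2, Pow(k, Rational(1, 2))))
Mul(Add(Function('X')(-413), -3270648), Add(Mul(Add(-633, -993), -1119), Function('t')(210))) = Mul(Add(Add(-2, Mul(Rational(1, 4), -413)), -3270648), Add(Mul(Add(-633, -993), -1119), Mul(2, Pow(210, Rational(1, 2))))) = Mul(Add(Add(-2, Rational(-413, 4)), -3270648), Add(Mul(-1626, -1119), Mul(2, Pow(210, Rational(1, 2))))) = Mul(Add(Rational(-421, 4), -3270648), Add(1819494, Mul(2, Pow(210, Rational(1, 2))))) = Mul(Rational(-13083013, 4), Add(1819494, Mul(2, Pow(210, Rational(1, 2))))) = Add(Rational(-11902231827711, 2), Mul(Rational(-13083013, 2), Pow(210, Rational(1, 2))))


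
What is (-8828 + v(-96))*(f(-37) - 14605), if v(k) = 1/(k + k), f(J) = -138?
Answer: 24989045911/192 ≈ 1.3015e+8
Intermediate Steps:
v(k) = 1/(2*k)
(-8828 + v(-96))*(f(-37) - 14605) = (-8828 + (½)/(-96))*(-138 - 14605) = (-8828 + (½)*(-1/96))*(-14743) = (-8828 - 1/192)*(-14743) = -1694977/192*(-14743) = 24989045911/192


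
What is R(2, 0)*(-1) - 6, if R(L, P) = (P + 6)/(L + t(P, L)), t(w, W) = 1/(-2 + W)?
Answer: -6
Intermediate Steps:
R(L, P) = (6 + P)/(L + 1/(-2 + L)) (R(L, P) = (P + 6)/(L + 1/(-2 + L)) = (6 + P)/(L + 1/(-2 + L)))
R(2, 0)*(-1) - 6 = ((-2 + 2)*(6 + 0)/(1 + 2*(-2 + 2)))*(-1) - 6 = (0*6/(1 + 2*0))*(-1) - 6 = (0*6/(1 + 0))*(-1) - 6 = (0*6/1)*(-1) - 6 = (1*0*6)*(-1) - 6 = 0*(-1) - 6 = 0 - 6 = -6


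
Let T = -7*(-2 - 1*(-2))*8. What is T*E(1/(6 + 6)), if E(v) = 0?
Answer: 0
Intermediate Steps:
T = 0 (T = -7*(-2 + 2)*8 = -7*0*8 = 0*8 = 0)
T*E(1/(6 + 6)) = 0*0 = 0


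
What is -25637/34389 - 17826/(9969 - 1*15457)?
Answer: 236161229/94363416 ≈ 2.5027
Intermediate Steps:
-25637/34389 - 17826/(9969 - 1*15457) = -25637*1/34389 - 17826/(9969 - 15457) = -25637/34389 - 17826/(-5488) = -25637/34389 - 17826*(-1/5488) = -25637/34389 + 8913/2744 = 236161229/94363416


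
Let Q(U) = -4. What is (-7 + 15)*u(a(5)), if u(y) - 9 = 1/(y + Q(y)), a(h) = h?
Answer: 80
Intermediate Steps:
u(y) = 9 + 1/(-4 + y) (u(y) = 9 + 1/(y - 4) = 9 + 1/(-4 + y))
(-7 + 15)*u(a(5)) = (-7 + 15)*((-35 + 9*5)/(-4 + 5)) = 8*((-35 + 45)/1) = 8*(1*10) = 8*10 = 80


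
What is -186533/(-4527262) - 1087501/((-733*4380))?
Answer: 26807153447/70558037580 ≈ 0.37993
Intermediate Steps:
-186533/(-4527262) - 1087501/((-733*4380)) = -186533*(-1/4527262) - 1087501/(-3210540) = 1811/43954 - 1087501*(-1/3210540) = 1811/43954 + 1087501/3210540 = 26807153447/70558037580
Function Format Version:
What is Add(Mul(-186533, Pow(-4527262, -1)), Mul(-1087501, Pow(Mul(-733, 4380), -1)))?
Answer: Rational(26807153447, 70558037580) ≈ 0.37993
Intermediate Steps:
Add(Mul(-186533, Pow(-4527262, -1)), Mul(-1087501, Pow(Mul(-733, 4380), -1))) = Add(Mul(-186533, Rational(-1, 4527262)), Mul(-1087501, Pow(-3210540, -1))) = Add(Rational(1811, 43954), Mul(-1087501, Rational(-1, 3210540))) = Add(Rational(1811, 43954), Rational(1087501, 3210540)) = Rational(26807153447, 70558037580)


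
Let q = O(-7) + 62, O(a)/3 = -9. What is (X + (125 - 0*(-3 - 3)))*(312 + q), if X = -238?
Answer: -39211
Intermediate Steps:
O(a) = -27 (O(a) = 3*(-9) = -27)
q = 35 (q = -27 + 62 = 35)
(X + (125 - 0*(-3 - 3)))*(312 + q) = (-238 + (125 - 0*(-3 - 3)))*(312 + 35) = (-238 + (125 - 0*(-6)))*347 = (-238 + (125 - 1*0))*347 = (-238 + (125 + 0))*347 = (-238 + 125)*347 = -113*347 = -39211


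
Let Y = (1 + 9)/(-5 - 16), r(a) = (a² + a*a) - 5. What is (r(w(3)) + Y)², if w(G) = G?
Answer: 69169/441 ≈ 156.85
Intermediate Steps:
r(a) = -5 + 2*a² (r(a) = (a² + a²) - 5 = 2*a² - 5 = -5 + 2*a²)
Y = -10/21 (Y = 10/(-21) = 10*(-1/21) = -10/21 ≈ -0.47619)
(r(w(3)) + Y)² = ((-5 + 2*3²) - 10/21)² = ((-5 + 2*9) - 10/21)² = ((-5 + 18) - 10/21)² = (13 - 10/21)² = (263/21)² = 69169/441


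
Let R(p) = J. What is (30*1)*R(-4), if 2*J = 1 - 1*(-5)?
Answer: 90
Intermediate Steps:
J = 3 (J = (1 - 1*(-5))/2 = (1 + 5)/2 = (1/2)*6 = 3)
R(p) = 3
(30*1)*R(-4) = (30*1)*3 = 30*3 = 90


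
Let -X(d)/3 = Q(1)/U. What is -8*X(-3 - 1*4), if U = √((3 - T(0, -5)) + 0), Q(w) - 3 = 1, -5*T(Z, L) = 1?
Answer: 24*√5 ≈ 53.666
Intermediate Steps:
T(Z, L) = -⅕ (T(Z, L) = -⅕*1 = -⅕)
Q(w) = 4 (Q(w) = 3 + 1 = 4)
U = 4*√5/5 (U = √((3 - 1*(-⅕)) + 0) = √((3 + ⅕) + 0) = √(16/5 + 0) = √(16/5) = 4*√5/5 ≈ 1.7889)
X(d) = -3*√5 (X(d) = -12/(4*√5/5) = -12*√5/4 = -3*√5)
-8*X(-3 - 1*4) = -(-24)*√5 = 24*√5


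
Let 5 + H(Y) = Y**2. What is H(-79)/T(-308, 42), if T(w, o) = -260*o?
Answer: -1559/2730 ≈ -0.57106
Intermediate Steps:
H(Y) = -5 + Y**2
H(-79)/T(-308, 42) = (-5 + (-79)**2)/((-260*42)) = (-5 + 6241)/(-10920) = 6236*(-1/10920) = -1559/2730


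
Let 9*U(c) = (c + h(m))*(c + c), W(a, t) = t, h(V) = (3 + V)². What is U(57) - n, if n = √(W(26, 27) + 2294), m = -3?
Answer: 722 - √2321 ≈ 673.82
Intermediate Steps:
U(c) = 2*c²/9 (U(c) = ((c + (3 - 3)²)*(c + c))/9 = ((c + 0²)*(2*c))/9 = ((c + 0)*(2*c))/9 = (c*(2*c))/9 = (2*c²)/9 = 2*c²/9)
n = √2321 (n = √(27 + 2294) = √2321 ≈ 48.177)
U(57) - n = (2/9)*57² - √2321 = (2/9)*3249 - √2321 = 722 - √2321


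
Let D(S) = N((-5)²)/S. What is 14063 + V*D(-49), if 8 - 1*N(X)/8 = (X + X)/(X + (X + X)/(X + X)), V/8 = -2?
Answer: 8968243/637 ≈ 14079.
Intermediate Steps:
V = -16 (V = 8*(-2) = -16)
N(X) = 64 - 16*X/(1 + X) (N(X) = 64 - 8*(X + X)/(X + (X + X)/(X + X)) = 64 - 8*2*X/(X + (2*X)/((2*X))) = 64 - 8*2*X/(X + (2*X)*(1/(2*X))) = 64 - 8*2*X/(X + 1) = 64 - 8*2*X/(1 + X) = 64 - 16*X/(1 + X))
D(S) = 632/(13*S) (D(S) = (16*(4 + 3*(-5)²)/(1 + (-5)²))/S = (16*(4 + 3*25)/(1 + 25))/S = (16*(4 + 75)/26)/S = (16*(1/26)*79)/S = 632/(13*S))
14063 + V*D(-49) = 14063 - 10112/(13*(-49)) = 14063 - 10112*(-1)/(13*49) = 14063 - 16*(-632/637) = 14063 + 10112/637 = 8968243/637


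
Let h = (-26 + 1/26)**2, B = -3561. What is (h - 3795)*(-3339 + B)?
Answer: 3639396375/169 ≈ 2.1535e+7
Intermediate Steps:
h = 455625/676 (h = (-26 + 1/26)**2 = (-675/26)**2 = 455625/676 ≈ 674.00)
(h - 3795)*(-3339 + B) = (455625/676 - 3795)*(-3339 - 3561) = -2109795/676*(-6900) = 3639396375/169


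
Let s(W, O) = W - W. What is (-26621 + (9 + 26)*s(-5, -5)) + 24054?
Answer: -2567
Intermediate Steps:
s(W, O) = 0
(-26621 + (9 + 26)*s(-5, -5)) + 24054 = (-26621 + (9 + 26)*0) + 24054 = (-26621 + 35*0) + 24054 = (-26621 + 0) + 24054 = -26621 + 24054 = -2567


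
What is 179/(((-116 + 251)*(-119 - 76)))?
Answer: -179/26325 ≈ -0.0067996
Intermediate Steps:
179/(((-116 + 251)*(-119 - 76))) = 179/((135*(-195))) = 179/(-26325) = 179*(-1/26325) = -179/26325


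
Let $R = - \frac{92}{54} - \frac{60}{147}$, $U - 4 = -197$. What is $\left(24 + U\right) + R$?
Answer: $- \frac{226381}{1323} \approx -171.11$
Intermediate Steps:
$U = -193$ ($U = 4 - 197 = -193$)
$R = - \frac{2794}{1323}$ ($R = \left(-92\right) \frac{1}{54} - \frac{20}{49} = - \frac{46}{27} - \frac{20}{49} = - \frac{2794}{1323} \approx -2.1119$)
$\left(24 + U\right) + R = \left(24 - 193\right) - \frac{2794}{1323} = -169 - \frac{2794}{1323} = - \frac{226381}{1323}$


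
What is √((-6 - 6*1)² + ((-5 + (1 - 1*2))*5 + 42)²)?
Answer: 12*√2 ≈ 16.971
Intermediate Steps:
√((-6 - 6*1)² + ((-5 + (1 - 1*2))*5 + 42)²) = √((-6 - 6)² + ((-5 + (1 - 2))*5 + 42)²) = √((-12)² + ((-5 - 1)*5 + 42)²) = √(144 + (-6*5 + 42)²) = √(144 + (-30 + 42)²) = √(144 + 12²) = √(144 + 144) = √288 = 12*√2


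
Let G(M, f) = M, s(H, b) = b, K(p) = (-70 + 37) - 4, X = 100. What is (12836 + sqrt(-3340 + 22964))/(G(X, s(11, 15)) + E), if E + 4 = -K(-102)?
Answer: 12836/133 + 2*sqrt(4906)/133 ≈ 97.565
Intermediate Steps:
K(p) = -37 (K(p) = -33 - 4 = -37)
E = 33 (E = -4 - 1*(-37) = -4 + 37 = 33)
(12836 + sqrt(-3340 + 22964))/(G(X, s(11, 15)) + E) = (12836 + sqrt(-3340 + 22964))/(100 + 33) = (12836 + sqrt(19624))/133 = (12836 + 2*sqrt(4906))*(1/133) = 12836/133 + 2*sqrt(4906)/133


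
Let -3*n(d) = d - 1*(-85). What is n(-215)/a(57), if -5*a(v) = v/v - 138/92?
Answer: 1300/3 ≈ 433.33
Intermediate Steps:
a(v) = 1/10 (a(v) = -(v/v - 138/92)/5 = -(1 - 138*1/92)/5 = -(1 - 3/2)/5 = -1/5*(-1/2) = 1/10)
n(d) = -85/3 - d/3 (n(d) = -(d - 1*(-85))/3 = -(d + 85)/3 = -(85 + d)/3 = -85/3 - d/3)
n(-215)/a(57) = (-85/3 - 1/3*(-215))/(1/10) = (-85/3 + 215/3)*10 = (130/3)*10 = 1300/3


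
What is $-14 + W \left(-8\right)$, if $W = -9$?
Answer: $58$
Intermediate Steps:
$-14 + W \left(-8\right) = -14 - -72 = -14 + 72 = 58$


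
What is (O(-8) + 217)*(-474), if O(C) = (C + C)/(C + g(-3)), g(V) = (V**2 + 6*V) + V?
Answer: -516186/5 ≈ -1.0324e+5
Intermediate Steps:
g(V) = V**2 + 7*V
O(C) = 2*C/(-12 + C) (O(C) = (C + C)/(C - 3*(7 - 3)) = (2*C)/(C - 3*4) = (2*C)/(C - 12) = (2*C)/(-12 + C) = 2*C/(-12 + C))
(O(-8) + 217)*(-474) = (2*(-8)/(-12 - 8) + 217)*(-474) = (2*(-8)/(-20) + 217)*(-474) = (2*(-8)*(-1/20) + 217)*(-474) = (4/5 + 217)*(-474) = (1089/5)*(-474) = -516186/5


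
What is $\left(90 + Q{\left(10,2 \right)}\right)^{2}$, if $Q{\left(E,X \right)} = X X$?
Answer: $8836$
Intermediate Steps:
$Q{\left(E,X \right)} = X^{2}$
$\left(90 + Q{\left(10,2 \right)}\right)^{2} = \left(90 + 2^{2}\right)^{2} = \left(90 + 4\right)^{2} = 94^{2} = 8836$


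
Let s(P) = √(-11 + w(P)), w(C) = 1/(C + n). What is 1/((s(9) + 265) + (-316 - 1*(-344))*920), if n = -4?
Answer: 293/78991016 - 3*I*√30/394955080 ≈ 3.7093e-6 - 4.1604e-8*I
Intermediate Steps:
w(C) = 1/(-4 + C) (w(C) = 1/(C - 4) = 1/(-4 + C))
s(P) = √(-11 + 1/(-4 + P))
1/((s(9) + 265) + (-316 - 1*(-344))*920) = 1/(((√((45 - 11*9)/(-4 + 9)) + 265) + (-316 - 1*(-344)))*920) = (1/920)/((√((45 - 99)/5) + 265) + (-316 + 344)) = (1/920)/((√((⅕)*(-54)) + 265) + 28) = (1/920)/((√(-54/5) + 265) + 28) = (1/920)/((3*I*√30/5 + 265) + 28) = (1/920)/((265 + 3*I*√30/5) + 28) = (1/920)/(293 + 3*I*√30/5) = 1/(920*(293 + 3*I*√30/5))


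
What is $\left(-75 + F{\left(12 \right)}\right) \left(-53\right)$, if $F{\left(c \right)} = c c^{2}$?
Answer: $-87609$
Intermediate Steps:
$F{\left(c \right)} = c^{3}$
$\left(-75 + F{\left(12 \right)}\right) \left(-53\right) = \left(-75 + 12^{3}\right) \left(-53\right) = \left(-75 + 1728\right) \left(-53\right) = 1653 \left(-53\right) = -87609$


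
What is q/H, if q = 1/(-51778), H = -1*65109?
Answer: 1/3371213802 ≈ 2.9663e-10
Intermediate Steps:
H = -65109
q = -1/51778 ≈ -1.9313e-5
q/H = -1/51778/(-65109) = -1/51778*(-1/65109) = 1/3371213802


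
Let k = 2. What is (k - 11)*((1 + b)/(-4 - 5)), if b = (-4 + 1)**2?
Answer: 10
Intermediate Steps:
b = 9 (b = (-3)**2 = 9)
(k - 11)*((1 + b)/(-4 - 5)) = (2 - 11)*((1 + 9)/(-4 - 5)) = -90/(-9) = -90*(-1)/9 = -9*(-10/9) = 10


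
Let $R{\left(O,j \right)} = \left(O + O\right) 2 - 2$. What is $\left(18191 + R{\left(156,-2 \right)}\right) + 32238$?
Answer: $51051$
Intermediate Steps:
$R{\left(O,j \right)} = -2 + 4 O$ ($R{\left(O,j \right)} = 2 O 2 - 2 = 4 O - 2 = -2 + 4 O$)
$\left(18191 + R{\left(156,-2 \right)}\right) + 32238 = \left(18191 + \left(-2 + 4 \cdot 156\right)\right) + 32238 = \left(18191 + \left(-2 + 624\right)\right) + 32238 = \left(18191 + 622\right) + 32238 = 18813 + 32238 = 51051$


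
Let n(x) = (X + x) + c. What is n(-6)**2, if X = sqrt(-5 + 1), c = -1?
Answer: 45 - 28*I ≈ 45.0 - 28.0*I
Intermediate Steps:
X = 2*I (X = sqrt(-4) = 2*I ≈ 2.0*I)
n(x) = -1 + x + 2*I (n(x) = (2*I + x) - 1 = (x + 2*I) - 1 = -1 + x + 2*I)
n(-6)**2 = (-1 - 6 + 2*I)**2 = (-7 + 2*I)**2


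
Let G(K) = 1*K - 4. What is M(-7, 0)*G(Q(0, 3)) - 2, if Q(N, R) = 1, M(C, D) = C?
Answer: 19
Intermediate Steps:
G(K) = -4 + K (G(K) = K - 4 = -4 + K)
M(-7, 0)*G(Q(0, 3)) - 2 = -7*(-4 + 1) - 2 = -7*(-3) - 2 = 21 - 2 = 19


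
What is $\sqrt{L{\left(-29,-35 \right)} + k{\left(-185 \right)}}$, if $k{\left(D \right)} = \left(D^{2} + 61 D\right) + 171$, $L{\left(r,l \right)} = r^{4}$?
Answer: $2 \sqrt{182598} \approx 854.63$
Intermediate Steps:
$k{\left(D \right)} = 171 + D^{2} + 61 D$
$\sqrt{L{\left(-29,-35 \right)} + k{\left(-185 \right)}} = \sqrt{\left(-29\right)^{4} + \left(171 + \left(-185\right)^{2} + 61 \left(-185\right)\right)} = \sqrt{707281 + \left(171 + 34225 - 11285\right)} = \sqrt{707281 + 23111} = \sqrt{730392} = 2 \sqrt{182598}$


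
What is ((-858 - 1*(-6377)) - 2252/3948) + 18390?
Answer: 23597620/987 ≈ 23908.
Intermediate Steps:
((-858 - 1*(-6377)) - 2252/3948) + 18390 = ((-858 + 6377) - 2252*1/3948) + 18390 = (5519 - 563/987) + 18390 = 5446690/987 + 18390 = 23597620/987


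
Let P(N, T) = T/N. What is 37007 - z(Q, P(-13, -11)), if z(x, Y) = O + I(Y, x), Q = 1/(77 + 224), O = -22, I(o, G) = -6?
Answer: 37035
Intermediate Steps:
Q = 1/301 ≈ 0.0033223
z(x, Y) = -28 (z(x, Y) = -22 - 6 = -28)
37007 - z(Q, P(-13, -11)) = 37007 - 1*(-28) = 37007 + 28 = 37035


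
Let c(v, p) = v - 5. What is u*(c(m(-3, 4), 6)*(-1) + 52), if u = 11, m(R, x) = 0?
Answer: 627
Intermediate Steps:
c(v, p) = -5 + v
u*(c(m(-3, 4), 6)*(-1) + 52) = 11*((-5 + 0)*(-1) + 52) = 11*(-5*(-1) + 52) = 11*(5 + 52) = 11*57 = 627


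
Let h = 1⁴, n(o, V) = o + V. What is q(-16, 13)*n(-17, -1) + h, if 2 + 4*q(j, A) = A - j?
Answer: -241/2 ≈ -120.50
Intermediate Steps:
q(j, A) = -½ - j/4 + A/4 (q(j, A) = -½ + (A - j)/4 = -½ + (-j/4 + A/4) = -½ - j/4 + A/4)
n(o, V) = V + o
h = 1
q(-16, 13)*n(-17, -1) + h = (-½ - ¼*(-16) + (¼)*13)*(-1 - 17) + 1 = (-½ + 4 + 13/4)*(-18) + 1 = (27/4)*(-18) + 1 = -243/2 + 1 = -241/2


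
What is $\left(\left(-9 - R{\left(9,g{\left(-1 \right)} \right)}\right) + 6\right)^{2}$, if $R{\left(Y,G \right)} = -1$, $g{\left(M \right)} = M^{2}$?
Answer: $4$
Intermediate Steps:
$\left(\left(-9 - R{\left(9,g{\left(-1 \right)} \right)}\right) + 6\right)^{2} = \left(\left(-9 - -1\right) + 6\right)^{2} = \left(\left(-9 + 1\right) + 6\right)^{2} = \left(-8 + 6\right)^{2} = \left(-2\right)^{2} = 4$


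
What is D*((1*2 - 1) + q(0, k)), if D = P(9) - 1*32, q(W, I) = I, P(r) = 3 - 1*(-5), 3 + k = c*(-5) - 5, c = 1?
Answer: 288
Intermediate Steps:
k = -13 (k = -3 + (1*(-5) - 5) = -3 + (-5 - 5) = -3 - 10 = -13)
P(r) = 8 (P(r) = 3 + 5 = 8)
D = -24 (D = 8 - 1*32 = 8 - 32 = -24)
D*((1*2 - 1) + q(0, k)) = -24*((1*2 - 1) - 13) = -24*((2 - 1) - 13) = -24*(1 - 13) = -24*(-12) = 288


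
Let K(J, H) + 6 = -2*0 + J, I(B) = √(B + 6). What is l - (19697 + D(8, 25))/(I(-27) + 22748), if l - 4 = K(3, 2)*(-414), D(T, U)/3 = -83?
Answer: 644327117046/517471525 + 19448*I*√21/517471525 ≈ 1245.1 + 0.00017223*I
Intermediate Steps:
I(B) = √(6 + B)
K(J, H) = -6 + J (K(J, H) = -6 + (-2*0 + J) = -6 + (0 + J) = -6 + J)
D(T, U) = -249 (D(T, U) = 3*(-83) = -249)
l = 1246 (l = 4 + (-6 + 3)*(-414) = 4 - 3*(-414) = 4 + 1242 = 1246)
l - (19697 + D(8, 25))/(I(-27) + 22748) = 1246 - (19697 - 249)/(√(6 - 27) + 22748) = 1246 - 19448/(√(-21) + 22748) = 1246 - 19448/(I*√21 + 22748) = 1246 - 19448/(22748 + I*√21)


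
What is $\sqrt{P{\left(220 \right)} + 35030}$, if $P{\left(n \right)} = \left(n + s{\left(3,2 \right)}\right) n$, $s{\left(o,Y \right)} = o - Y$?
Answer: $5 \sqrt{3346} \approx 289.22$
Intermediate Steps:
$P{\left(n \right)} = n \left(1 + n\right)$ ($P{\left(n \right)} = \left(n + \left(3 - 2\right)\right) n = \left(n + 1\right) n = \left(1 + n\right) n = n \left(1 + n\right)$)
$\sqrt{P{\left(220 \right)} + 35030} = \sqrt{220 \left(1 + 220\right) + 35030} = \sqrt{220 \cdot 221 + 35030} = \sqrt{48620 + 35030} = \sqrt{83650} = 5 \sqrt{3346}$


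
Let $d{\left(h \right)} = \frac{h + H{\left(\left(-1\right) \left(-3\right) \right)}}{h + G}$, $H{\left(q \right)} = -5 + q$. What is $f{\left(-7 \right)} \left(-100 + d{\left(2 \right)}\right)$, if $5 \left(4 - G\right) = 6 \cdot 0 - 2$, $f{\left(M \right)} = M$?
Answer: $700$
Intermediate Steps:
$G = \frac{22}{5}$ ($G = 4 - \frac{6 \cdot 0 - 2}{5} = 4 - \frac{0 - 2}{5} = 4 - - \frac{2}{5} = 4 + \frac{2}{5} = \frac{22}{5} \approx 4.4$)
$d{\left(h \right)} = \frac{-2 + h}{\frac{22}{5} + h}$ ($d{\left(h \right)} = \frac{h - 2}{h + \frac{22}{5}} = \frac{h + \left(-5 + 3\right)}{\frac{22}{5} + h} = \frac{h - 2}{\frac{22}{5} + h} = \frac{-2 + h}{\frac{22}{5} + h}$)
$f{\left(-7 \right)} \left(-100 + d{\left(2 \right)}\right) = - 7 \left(-100 + \frac{5 \left(-2 + 2\right)}{22 + 5 \cdot 2}\right) = - 7 \left(-100 + 5 \frac{1}{22 + 10} \cdot 0\right) = - 7 \left(-100 + 5 \cdot \frac{1}{32} \cdot 0\right) = - 7 \left(-100 + 0\right) = \left(-7\right) \left(-100\right) = 700$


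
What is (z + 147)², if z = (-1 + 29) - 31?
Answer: 20736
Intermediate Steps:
z = -3 (z = 28 - 31 = -3)
(z + 147)² = (-3 + 147)² = 144² = 20736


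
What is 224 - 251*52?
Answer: -12828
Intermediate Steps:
224 - 251*52 = 224 - 13052 = -12828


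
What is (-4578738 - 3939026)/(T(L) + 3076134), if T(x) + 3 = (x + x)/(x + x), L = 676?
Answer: -2129441/769033 ≈ -2.7690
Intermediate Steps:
T(x) = -2 (T(x) = -3 + (x + x)/(x + x) = -3 + (2*x)/((2*x)) = -3 + (2*x)*(1/(2*x)) = -3 + 1 = -2)
(-4578738 - 3939026)/(T(L) + 3076134) = (-4578738 - 3939026)/(-2 + 3076134) = -8517764/3076132 = -8517764*1/3076132 = -2129441/769033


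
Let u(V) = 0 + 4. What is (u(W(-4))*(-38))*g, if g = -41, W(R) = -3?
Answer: 6232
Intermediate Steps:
u(V) = 4
(u(W(-4))*(-38))*g = (4*(-38))*(-41) = -152*(-41) = 6232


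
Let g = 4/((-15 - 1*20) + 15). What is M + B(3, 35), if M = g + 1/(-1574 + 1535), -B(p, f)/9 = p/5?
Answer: -1097/195 ≈ -5.6256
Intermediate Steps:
B(p, f) = -9*p/5
g = -1/5 (g = 4/((-15 - 20) + 15) = 4/(-35 + 15) = 4/(-20) = 4*(-1/20) = -1/5 ≈ -0.20000)
M = -44/195 (M = -1/5 + 1/(-1574 + 1535) = -1/5 + 1/(-39) = -1/5 - 1/39 = -44/195 ≈ -0.22564)
M + B(3, 35) = -44/195 - 9/5*3 = -44/195 - 27/5 = -1097/195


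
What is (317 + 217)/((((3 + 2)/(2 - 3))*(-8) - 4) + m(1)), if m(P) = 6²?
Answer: 89/12 ≈ 7.4167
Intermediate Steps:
m(P) = 36
(317 + 217)/((((3 + 2)/(2 - 3))*(-8) - 4) + m(1)) = (317 + 217)/((((3 + 2)/(2 - 3))*(-8) - 4) + 36) = 534/(((5/(-1))*(-8) - 4) + 36) = 534/(((5*(-1))*(-8) - 4) + 36) = 534/((-5*(-8) - 4) + 36) = 534/((40 - 4) + 36) = 534/(36 + 36) = 534/72 = 534*(1/72) = 89/12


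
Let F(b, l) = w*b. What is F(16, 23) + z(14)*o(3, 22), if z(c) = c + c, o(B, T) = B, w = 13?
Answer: 292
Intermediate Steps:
z(c) = 2*c
F(b, l) = 13*b
F(16, 23) + z(14)*o(3, 22) = 13*16 + (2*14)*3 = 208 + 28*3 = 208 + 84 = 292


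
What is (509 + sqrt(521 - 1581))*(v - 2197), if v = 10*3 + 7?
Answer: -1099440 - 4320*I*sqrt(265) ≈ -1.0994e+6 - 70325.0*I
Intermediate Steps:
v = 37 (v = 30 + 7 = 37)
(509 + sqrt(521 - 1581))*(v - 2197) = (509 + sqrt(521 - 1581))*(37 - 2197) = (509 + sqrt(-1060))*(-2160) = (509 + 2*I*sqrt(265))*(-2160) = -1099440 - 4320*I*sqrt(265)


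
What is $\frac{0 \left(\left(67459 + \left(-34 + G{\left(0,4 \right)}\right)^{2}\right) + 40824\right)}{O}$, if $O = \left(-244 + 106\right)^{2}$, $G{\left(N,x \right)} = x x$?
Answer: $0$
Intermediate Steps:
$G{\left(N,x \right)} = x^{2}$
$O = 19044$ ($O = \left(-138\right)^{2} = 19044$)
$\frac{0 \left(\left(67459 + \left(-34 + G{\left(0,4 \right)}\right)^{2}\right) + 40824\right)}{O} = \frac{0 \left(\left(67459 + \left(-34 + 4^{2}\right)^{2}\right) + 40824\right)}{19044} = 0 \left(\left(67459 + \left(-34 + 16\right)^{2}\right) + 40824\right) \frac{1}{19044} = 0 \left(\left(67459 + \left(-18\right)^{2}\right) + 40824\right) \frac{1}{19044} = 0 \left(\left(67459 + 324\right) + 40824\right) \frac{1}{19044} = 0 \left(67783 + 40824\right) \frac{1}{19044} = 0 \cdot 108607 \cdot \frac{1}{19044} = 0 \cdot \frac{1}{19044} = 0$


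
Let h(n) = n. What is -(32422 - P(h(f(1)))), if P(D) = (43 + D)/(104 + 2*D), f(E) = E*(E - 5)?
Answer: -1037491/32 ≈ -32422.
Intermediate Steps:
f(E) = E*(-5 + E)
P(D) = (43 + D)/(104 + 2*D)
-(32422 - P(h(f(1)))) = -(32422 - (43 + 1*(-5 + 1))/(2*(52 + 1*(-5 + 1)))) = -(32422 - (43 + 1*(-4))/(2*(52 + 1*(-4)))) = -(32422 - (43 - 4)/(2*(52 - 4))) = -(32422 - 39/(2*48)) = -(32422 - 1*13/32) = -(32422 - 13/32) = -1*1037491/32 = -1037491/32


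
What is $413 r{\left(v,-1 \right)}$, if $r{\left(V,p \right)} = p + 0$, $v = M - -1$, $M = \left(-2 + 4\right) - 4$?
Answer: $-413$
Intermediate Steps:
$M = -2$ ($M = 2 - 4 = -2$)
$v = -1$ ($v = -2 - -1 = -2 + 1 = -1$)
$r{\left(V,p \right)} = p$
$413 r{\left(v,-1 \right)} = 413 \left(-1\right) = -413$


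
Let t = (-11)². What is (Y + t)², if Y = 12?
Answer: 17689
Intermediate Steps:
t = 121
(Y + t)² = (12 + 121)² = 133² = 17689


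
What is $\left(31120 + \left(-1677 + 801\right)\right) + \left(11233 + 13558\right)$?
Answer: $55035$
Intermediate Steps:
$\left(31120 + \left(-1677 + 801\right)\right) + \left(11233 + 13558\right) = \left(31120 - 876\right) + 24791 = 30244 + 24791 = 55035$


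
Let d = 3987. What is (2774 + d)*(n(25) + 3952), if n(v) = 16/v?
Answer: 668094976/25 ≈ 2.6724e+7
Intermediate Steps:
(2774 + d)*(n(25) + 3952) = (2774 + 3987)*(16/25 + 3952) = 6761*(16*(1/25) + 3952) = 6761*(16/25 + 3952) = 6761*(98816/25) = 668094976/25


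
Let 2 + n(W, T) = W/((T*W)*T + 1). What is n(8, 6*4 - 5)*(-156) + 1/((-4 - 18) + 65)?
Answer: 12902683/41409 ≈ 311.59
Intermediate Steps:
n(W, T) = -2 + W/(1 + W*T²) (n(W, T) = -2 + W/((T*W)*T + 1) = -2 + W/(W*T² + 1) = -2 + W/(1 + W*T²))
n(8, 6*4 - 5)*(-156) + 1/((-4 - 18) + 65) = ((-2 + 8 - 2*8*(6*4 - 5)²)/(1 + 8*(6*4 - 5)²))*(-156) + 1/((-4 - 18) + 65) = ((-2 + 8 - 2*8*(24 - 5)²)/(1 + 8*(24 - 5)²))*(-156) + 1/(-22 + 65) = ((-2 + 8 - 2*8*19²)/(1 + 8*19²))*(-156) + 1/43 = ((-2 + 8 - 2*8*361)/(1 + 8*361))*(-156) + 1/43 = ((-2 + 8 - 5776)/(1 + 2888))*(-156) + 1/43 = (-5770/2889)*(-156) + 1/43 = ((1/2889)*(-5770))*(-156) + 1/43 = -5770/2889*(-156) + 1/43 = 300040/963 + 1/43 = 12902683/41409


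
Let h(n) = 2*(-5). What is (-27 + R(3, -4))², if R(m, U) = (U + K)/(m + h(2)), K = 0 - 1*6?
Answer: 32041/49 ≈ 653.90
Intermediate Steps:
K = -6 (K = 0 - 6 = -6)
h(n) = -10
R(m, U) = (-6 + U)/(-10 + m) (R(m, U) = (U - 6)/(m - 10) = (-6 + U)/(-10 + m))
(-27 + R(3, -4))² = (-27 + (-6 - 4)/(-10 + 3))² = (-27 - 10/(-7))² = (-27 - ⅐*(-10))² = (-27 + 10/7)² = (-179/7)² = 32041/49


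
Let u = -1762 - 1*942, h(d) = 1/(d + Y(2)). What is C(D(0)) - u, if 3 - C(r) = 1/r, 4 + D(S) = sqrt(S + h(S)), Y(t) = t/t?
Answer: 8122/3 ≈ 2707.3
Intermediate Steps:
Y(t) = 1
h(d) = 1/(1 + d) (h(d) = 1/(d + 1) = 1/(1 + d))
D(S) = -4 + sqrt(S + 1/(1 + S))
C(r) = 3 - 1/r
u = -2704 (u = -1762 - 942 = -2704)
C(D(0)) - u = (3 - 1/(-4 + sqrt((1 + 0*(1 + 0))/(1 + 0)))) - 1*(-2704) = (3 - 1/(-4 + sqrt((1 + 0*1)/1))) + 2704 = (3 - 1/(-4 + sqrt(1*(1 + 0)))) + 2704 = (3 - 1/(-4 + sqrt(1*1))) + 2704 = (3 - 1/(-4 + sqrt(1))) + 2704 = (3 - 1/(-4 + 1)) + 2704 = (3 - 1/(-3)) + 2704 = (3 - 1*(-1/3)) + 2704 = (3 + 1/3) + 2704 = 10/3 + 2704 = 8122/3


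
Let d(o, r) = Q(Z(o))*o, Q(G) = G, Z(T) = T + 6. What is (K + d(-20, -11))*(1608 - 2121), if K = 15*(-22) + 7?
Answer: 22059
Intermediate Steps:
Z(T) = 6 + T
d(o, r) = o*(6 + o) (d(o, r) = (6 + o)*o = o*(6 + o))
K = -323 (K = -330 + 7 = -323)
(K + d(-20, -11))*(1608 - 2121) = (-323 - 20*(6 - 20))*(1608 - 2121) = (-323 - 20*(-14))*(-513) = (-323 + 280)*(-513) = -43*(-513) = 22059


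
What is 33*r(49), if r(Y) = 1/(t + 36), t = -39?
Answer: -11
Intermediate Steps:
r(Y) = -⅓ (r(Y) = 1/(-39 + 36) = 1/(-3) = -⅓)
33*r(49) = 33*(-⅓) = -11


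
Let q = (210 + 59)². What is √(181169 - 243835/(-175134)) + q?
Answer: 72361 + √19227831861486/10302 ≈ 72787.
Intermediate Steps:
q = 72361 (q = 269² = 72361)
√(181169 - 243835/(-175134)) + q = √(181169 - 243835/(-175134)) + 72361 = √(181169 - 243835*(-1/175134)) + 72361 = √(181169 + 243835/175134) + 72361 = √(31729095481/175134) + 72361 = √19227831861486/10302 + 72361 = 72361 + √19227831861486/10302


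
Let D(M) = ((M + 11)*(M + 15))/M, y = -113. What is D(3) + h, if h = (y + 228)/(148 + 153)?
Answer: 25399/301 ≈ 84.382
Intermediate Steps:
D(M) = (11 + M)*(15 + M)/M (D(M) = ((11 + M)*(15 + M))/M = (11 + M)*(15 + M)/M)
h = 115/301 (h = (-113 + 228)/(148 + 153) = 115/301 ≈ 0.38206)
D(3) + h = (26 + 3 + 165/3) + 115/301 = (26 + 3 + 165*(⅓)) + 115/301 = (26 + 3 + 55) + 115/301 = 84 + 115/301 = 25399/301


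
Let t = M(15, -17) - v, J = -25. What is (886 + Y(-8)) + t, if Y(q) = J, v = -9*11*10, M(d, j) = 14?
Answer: 1865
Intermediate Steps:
v = -990 (v = -99*10 = -990)
Y(q) = -25
t = 1004 (t = 14 - 1*(-990) = 14 + 990 = 1004)
(886 + Y(-8)) + t = (886 - 25) + 1004 = 861 + 1004 = 1865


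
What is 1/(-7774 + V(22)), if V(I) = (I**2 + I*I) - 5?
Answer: -1/6811 ≈ -0.00014682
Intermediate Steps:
V(I) = -5 + 2*I**2 (V(I) = (I**2 + I**2) - 5 = 2*I**2 - 5 = -5 + 2*I**2)
1/(-7774 + V(22)) = 1/(-7774 + (-5 + 2*22**2)) = 1/(-7774 + (-5 + 2*484)) = 1/(-7774 + (-5 + 968)) = 1/(-7774 + 963) = 1/(-6811) = -1/6811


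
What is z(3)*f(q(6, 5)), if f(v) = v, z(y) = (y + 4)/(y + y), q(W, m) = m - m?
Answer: 0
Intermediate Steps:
q(W, m) = 0
z(y) = (4 + y)/(2*y) (z(y) = (4 + y)/((2*y)) = (4 + y)*(1/(2*y)) = (4 + y)/(2*y))
z(3)*f(q(6, 5)) = ((½)*(4 + 3)/3)*0 = ((½)*(⅓)*7)*0 = (7/6)*0 = 0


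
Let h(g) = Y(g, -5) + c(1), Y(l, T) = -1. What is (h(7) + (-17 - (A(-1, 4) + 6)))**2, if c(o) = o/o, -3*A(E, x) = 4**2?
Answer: 2809/9 ≈ 312.11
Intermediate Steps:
A(E, x) = -16/3 (A(E, x) = -1/3*4**2 = -1/3*16 = -16/3)
c(o) = 1
h(g) = 0 (h(g) = -1 + 1 = 0)
(h(7) + (-17 - (A(-1, 4) + 6)))**2 = (0 + (-17 - (-16/3 + 6)))**2 = (0 + (-17 - 1*2/3))**2 = (0 + (-17 - 2/3))**2 = (0 - 53/3)**2 = (-53/3)**2 = 2809/9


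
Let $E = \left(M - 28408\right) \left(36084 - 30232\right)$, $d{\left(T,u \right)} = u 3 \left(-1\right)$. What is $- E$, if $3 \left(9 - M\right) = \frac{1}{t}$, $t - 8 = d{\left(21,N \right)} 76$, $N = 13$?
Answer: $\frac{368445330253}{2217} \approx 1.6619 \cdot 10^{8}$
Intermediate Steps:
$d{\left(T,u \right)} = - 3 u$ ($d{\left(T,u \right)} = 3 u \left(-1\right) = - 3 u$)
$t = -2956$ ($t = 8 + \left(-3\right) 13 \cdot 76 = 8 - 2964 = -2956$)
$M = \frac{79813}{8868}$ ($M = 9 - \frac{1}{3 \left(-2956\right)} = 9 - - \frac{1}{8868} = 9 + \frac{1}{8868} = \frac{79813}{8868} \approx 9.0001$)
$E = - \frac{368445330253}{2217}$ ($E = \left(\frac{79813}{8868} - 28408\right) \left(36084 - 30232\right) = \left(- \frac{251842331}{8868}\right) 5852 = - \frac{368445330253}{2217} \approx -1.6619 \cdot 10^{8}$)
$- E = \left(-1\right) \left(- \frac{368445330253}{2217}\right) = \frac{368445330253}{2217}$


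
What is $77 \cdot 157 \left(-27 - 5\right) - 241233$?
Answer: $-628081$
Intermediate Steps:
$77 \cdot 157 \left(-27 - 5\right) - 241233 = 12089 \left(-27 - 5\right) - 241233 = 12089 \left(-32\right) - 241233 = -386848 - 241233 = -628081$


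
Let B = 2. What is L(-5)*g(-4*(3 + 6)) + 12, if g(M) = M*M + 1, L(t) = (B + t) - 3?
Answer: -7770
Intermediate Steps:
L(t) = -1 + t (L(t) = (2 + t) - 3 = -1 + t)
g(M) = 1 + M**2 (g(M) = M**2 + 1 = 1 + M**2)
L(-5)*g(-4*(3 + 6)) + 12 = (-1 - 5)*(1 + (-4*(3 + 6))**2) + 12 = -6*(1 + (-4*9)**2) + 12 = -6*(1 + (-36)**2) + 12 = -6*(1 + 1296) + 12 = -6*1297 + 12 = -7782 + 12 = -7770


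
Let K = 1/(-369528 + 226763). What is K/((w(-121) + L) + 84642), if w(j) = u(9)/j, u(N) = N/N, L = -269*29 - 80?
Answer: -121/1326012741200 ≈ -9.1251e-11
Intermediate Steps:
K = -1/142765 (K = 1/(-142765) = -1/142765 ≈ -7.0045e-6)
L = -7881 (L = -7801 - 80 = -7881)
u(N) = 1
w(j) = 1/j
K/((w(-121) + L) + 84642) = -1/(142765*((1/(-121) - 7881) + 84642)) = -1/(142765*((-1/121 - 7881) + 84642)) = -1/(142765*(-953602/121 + 84642)) = -1/(142765*9288080/121) = -1/142765*121/9288080 = -121/1326012741200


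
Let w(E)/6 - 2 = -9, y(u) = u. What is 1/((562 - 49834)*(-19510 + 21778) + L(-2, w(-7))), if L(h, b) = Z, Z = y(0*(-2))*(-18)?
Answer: -1/111748896 ≈ -8.9486e-9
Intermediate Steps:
w(E) = -42 (w(E) = 12 + 6*(-9) = 12 - 54 = -42)
Z = 0 (Z = (0*(-2))*(-18) = 0*(-18) = 0)
L(h, b) = 0
1/((562 - 49834)*(-19510 + 21778) + L(-2, w(-7))) = 1/((562 - 49834)*(-19510 + 21778) + 0) = 1/(-49272*2268 + 0) = 1/(-111748896 + 0) = 1/(-111748896) = -1/111748896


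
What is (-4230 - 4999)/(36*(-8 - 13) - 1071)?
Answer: 9229/1827 ≈ 5.0515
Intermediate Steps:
(-4230 - 4999)/(36*(-8 - 13) - 1071) = -9229/(36*(-21) - 1071) = -9229/(-756 - 1071) = -9229/(-1827) = -9229*(-1/1827) = 9229/1827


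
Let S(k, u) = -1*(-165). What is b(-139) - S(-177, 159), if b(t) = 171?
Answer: 6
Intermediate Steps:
S(k, u) = 165
b(-139) - S(-177, 159) = 171 - 1*165 = 171 - 165 = 6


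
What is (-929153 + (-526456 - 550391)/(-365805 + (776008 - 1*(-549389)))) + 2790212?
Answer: 595285417027/319864 ≈ 1.8611e+6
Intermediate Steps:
(-929153 + (-526456 - 550391)/(-365805 + (776008 - 1*(-549389)))) + 2790212 = (-929153 - 1076847/(-365805 + (776008 + 549389))) + 2790212 = (-929153 - 1076847/(-365805 + 1325397)) + 2790212 = (-929153 - 1076847/959592) + 2790212 = (-929153 - 1076847*1/959592) + 2790212 = (-929153 - 358949/319864) + 2790212 = -297202954141/319864 + 2790212 = 595285417027/319864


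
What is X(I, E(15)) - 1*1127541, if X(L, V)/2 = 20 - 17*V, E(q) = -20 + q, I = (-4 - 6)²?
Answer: -1127331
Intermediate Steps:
I = 100 (I = (-10)² = 100)
X(L, V) = 40 - 34*V (X(L, V) = 2*(20 - 17*V) = 40 - 34*V)
X(I, E(15)) - 1*1127541 = (40 - 34*(-20 + 15)) - 1*1127541 = (40 - 34*(-5)) - 1127541 = (40 + 170) - 1127541 = 210 - 1127541 = -1127331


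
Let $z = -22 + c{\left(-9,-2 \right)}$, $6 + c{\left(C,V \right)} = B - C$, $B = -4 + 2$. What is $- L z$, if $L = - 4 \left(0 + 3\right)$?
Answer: $-252$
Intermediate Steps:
$B = -2$
$c{\left(C,V \right)} = -8 - C$ ($c{\left(C,V \right)} = -6 - \left(2 + C\right) = -8 - C$)
$z = -21$ ($z = -22 - -1 = -22 + \left(-8 + 9\right) = -22 + 1 = -21$)
$L = -12$ ($L = \left(-4\right) 3 = -12$)
$- L z = - \left(-12\right) \left(-21\right) = \left(-1\right) 252 = -252$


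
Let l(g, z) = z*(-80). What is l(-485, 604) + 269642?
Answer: 221322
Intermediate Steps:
l(g, z) = -80*z
l(-485, 604) + 269642 = -80*604 + 269642 = -48320 + 269642 = 221322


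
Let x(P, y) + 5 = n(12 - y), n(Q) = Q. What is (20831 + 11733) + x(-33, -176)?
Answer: 32747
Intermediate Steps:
x(P, y) = 7 - y (x(P, y) = -5 + (12 - y) = 7 - y)
(20831 + 11733) + x(-33, -176) = (20831 + 11733) + (7 - 1*(-176)) = 32564 + (7 + 176) = 32564 + 183 = 32747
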